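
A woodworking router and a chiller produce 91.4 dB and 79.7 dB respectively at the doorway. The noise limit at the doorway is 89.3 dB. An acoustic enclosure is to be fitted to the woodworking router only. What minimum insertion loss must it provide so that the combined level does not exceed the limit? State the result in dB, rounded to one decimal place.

Everything except the woodworking router sums to 10^(79.7/10) = 9.333e+07 in linear terms, 79.70 dB.
To meet 89.3 dB overall, the treated woodworking router may contribute at most 10^(89.3/10) − 9.333e+07 = 7.578e+08, i.e. 88.80 dB.
Required insertion loss = 91.4 − 88.80 = 2.60 dB.

2.6 dB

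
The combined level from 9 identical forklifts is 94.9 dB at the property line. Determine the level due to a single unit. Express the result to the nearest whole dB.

85 dB

Dividing the total intensity by 9 lowers the level by 10·log₁₀ 9 = 9.542 dB: L₁ = 94.9 − 9.542.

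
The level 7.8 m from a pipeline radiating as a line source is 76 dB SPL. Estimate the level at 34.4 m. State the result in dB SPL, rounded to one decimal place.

69.6 dB SPL

Line-source attenuation: ΔL = 10·log₁₀(r₂/r₁) = 10·log₁₀(34.4/7.8) = 6.445 dB.
L₂ = 76 − 10·log₁₀(34.4/7.8) = 76 − 6.445 = 69.56 dB SPL.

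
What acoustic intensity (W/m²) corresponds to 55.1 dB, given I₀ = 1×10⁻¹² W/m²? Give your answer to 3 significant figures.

L = 10·log₁₀(I/I₀) ⇒ I = I₀·10^(L/10) = 10⁻¹² × 10^5.51.

3.24e-07 W/m²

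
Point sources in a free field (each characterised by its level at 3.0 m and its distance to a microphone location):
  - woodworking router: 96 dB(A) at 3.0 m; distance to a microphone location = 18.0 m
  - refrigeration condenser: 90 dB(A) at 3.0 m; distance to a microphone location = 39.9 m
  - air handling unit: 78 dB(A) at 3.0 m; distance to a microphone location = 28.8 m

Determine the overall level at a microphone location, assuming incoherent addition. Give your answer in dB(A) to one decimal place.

80.7 dB(A)

Apply inverse-square spreading to bring every level to the receiver, then sum 10^(L/10).
woodworking router: 96 − 20·log₁₀(18.0/3.0) = 96 − 15.56 = 80.44 dB(A).
refrigeration condenser: 90 − 20·log₁₀(39.9/3.0) = 90 − 22.48 = 67.52 dB(A).
air handling unit: 78 − 20·log₁₀(28.8/3.0) = 78 − 19.65 = 58.35 dB(A).
Σ 10^(L/10) = 1.169e+08 → L_total = 10·log₁₀(1.169e+08) = 80.68 dB(A).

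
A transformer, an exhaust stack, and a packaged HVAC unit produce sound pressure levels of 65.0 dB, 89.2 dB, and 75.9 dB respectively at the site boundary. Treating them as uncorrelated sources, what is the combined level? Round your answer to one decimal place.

Incoherent sources combine by intensity addition: L_total = 10·log₁₀(Σ 10^(L_i/10)).
Σ 10^(L/10) = 10^(65.0/10) + 10^(89.2/10) + 10^(75.9/10) = 8.738e+08.
L_total = 10·log₁₀(8.738e+08) = 89.41 dB.

89.4 dB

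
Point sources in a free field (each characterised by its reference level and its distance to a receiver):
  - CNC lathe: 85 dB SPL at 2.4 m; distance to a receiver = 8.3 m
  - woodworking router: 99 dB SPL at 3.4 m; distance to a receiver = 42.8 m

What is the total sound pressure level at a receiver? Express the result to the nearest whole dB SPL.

Apply inverse-square spreading to bring every level to the receiver, then sum 10^(L/10).
CNC lathe: 85 − 20·log₁₀(8.3/2.4) = 85 − 10.78 = 74.22 dB SPL.
woodworking router: 99 − 20·log₁₀(42.8/3.4) = 99 − 22.00 = 77.00 dB SPL.
Σ 10^(L/10) = 7.657e+07 → L_total = 10·log₁₀(7.657e+07) = 78.84 dB SPL.

79 dB SPL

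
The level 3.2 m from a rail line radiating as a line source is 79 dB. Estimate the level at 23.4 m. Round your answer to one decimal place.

70.4 dB

Line-source attenuation: ΔL = 10·log₁₀(r₂/r₁) = 10·log₁₀(23.4/3.2) = 8.641 dB.
L₂ = 79 − 10·log₁₀(23.4/3.2) = 79 − 8.641 = 70.36 dB.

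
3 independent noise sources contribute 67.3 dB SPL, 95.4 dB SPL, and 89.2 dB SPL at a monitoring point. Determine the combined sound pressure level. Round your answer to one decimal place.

96.3 dB SPL

For uncorrelated sources the intensities add, so convert each level to linear form, sum, and take 10·log₁₀ of the total.
Σ 10^(L/10) = 10^(67.3/10) + 10^(95.4/10) + 10^(89.2/10) = 4.305e+09.
L_total = 10·log₁₀(4.305e+09) = 96.34 dB SPL.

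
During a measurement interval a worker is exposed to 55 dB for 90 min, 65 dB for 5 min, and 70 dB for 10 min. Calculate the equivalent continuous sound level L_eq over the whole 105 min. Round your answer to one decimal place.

The energy average is taken in the linear domain: L_eq = 10·log₁₀[(Σ tᵢ·10^(Lᵢ/10))/T], T = 105 min.
Σ tᵢ·10^(Lᵢ/10) = 90·10^(55/10) + 5·10^(65/10) + 10·10^(70/10) = 1.443e+08.
L_eq = 10·log₁₀(1.443e+08/105) = 61.38 dB.

61.4 dB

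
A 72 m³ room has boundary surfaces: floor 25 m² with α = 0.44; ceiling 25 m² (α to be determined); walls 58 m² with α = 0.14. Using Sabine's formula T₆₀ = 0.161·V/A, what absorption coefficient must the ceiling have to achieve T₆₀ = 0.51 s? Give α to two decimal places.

0.14

From T₆₀ = 0.161·V/A, the target T₆₀ = 0.51 s needs A = 0.161·72/0.51 = 22.73 m².
Absorption from the other surfaces = 25·0.44 + 58·0.14 = 19.12 m², so the ceiling must supply 3.61 m² over 25 m².
α = 3.61/25 = 0.144.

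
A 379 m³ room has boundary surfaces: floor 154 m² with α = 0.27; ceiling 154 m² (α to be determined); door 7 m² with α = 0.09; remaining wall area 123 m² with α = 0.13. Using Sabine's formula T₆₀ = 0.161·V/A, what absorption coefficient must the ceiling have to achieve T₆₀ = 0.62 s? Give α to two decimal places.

A = 0.161·V/T₆₀ = 0.161·379/0.62 = 98.42 m² sabins.
Absorption from the other surfaces = 154·0.27 + 7·0.09 + 123·0.13 = 58.20 m², so the ceiling must supply 40.22 m² over 154 m².
α = 40.22/154 = 0.261.

0.26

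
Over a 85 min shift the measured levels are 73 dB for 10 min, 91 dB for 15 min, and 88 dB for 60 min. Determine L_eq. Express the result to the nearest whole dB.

The energy average is taken in the linear domain: L_eq = 10·log₁₀[(Σ tᵢ·10^(Lᵢ/10))/T], T = 85 min.
Σ tᵢ·10^(Lᵢ/10) = 10·10^(73/10) + 15·10^(91/10) + 60·10^(88/10) = 5.694e+10.
L_eq = 10·log₁₀(5.694e+10/85) = 88.26 dB.

88 dB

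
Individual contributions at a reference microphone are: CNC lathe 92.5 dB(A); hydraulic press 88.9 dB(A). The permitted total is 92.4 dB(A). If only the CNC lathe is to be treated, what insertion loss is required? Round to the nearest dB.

Fixed contribution from the other source: Σ 10^(L/10) = 10^(88.9/10) = 7.762e+08 (88.90 dB(A)).
To meet 92.4 dB(A) overall, the treated CNC lathe may contribute at most 10^(92.4/10) − 7.762e+08 = 9.616e+08, i.e. 89.83 dB(A).
So the CNC lathe must be reduced from 92.5 to 89.83 dB(A): IL = 2.67 dB.

3 dB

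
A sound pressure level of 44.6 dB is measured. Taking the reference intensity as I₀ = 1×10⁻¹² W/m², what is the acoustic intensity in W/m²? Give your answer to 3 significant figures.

2.88e-08 W/m²

L = 10·log₁₀(I/I₀) ⇒ I = I₀·10^(L/10) = 10⁻¹² × 10^4.46.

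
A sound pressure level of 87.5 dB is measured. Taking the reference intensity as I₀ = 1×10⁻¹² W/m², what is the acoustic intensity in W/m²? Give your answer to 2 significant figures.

I/I₀ = 10^(87.5/10) = 5.623e+08, so I = 5.623e+08 × 10⁻¹² W/m².

0.00056 W/m²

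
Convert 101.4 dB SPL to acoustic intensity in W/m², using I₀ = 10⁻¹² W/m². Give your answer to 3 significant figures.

I = I₀·10^(L/10) = 10⁻¹² × 10^(101.4/10) = 10^(-1.860).

0.0138 W/m²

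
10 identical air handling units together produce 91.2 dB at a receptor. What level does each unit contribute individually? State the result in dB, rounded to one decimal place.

Dividing the total intensity by 10 lowers the level by 10·log₁₀ 10 = 10.000 dB: L₁ = 91.2 − 10.000.

81.2 dB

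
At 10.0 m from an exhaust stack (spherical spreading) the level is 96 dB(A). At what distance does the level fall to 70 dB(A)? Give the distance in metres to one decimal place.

199.5 m

The 26.0 dB drop corresponds to a distance ratio of 10^(26.0/20) for a point source.
r₂ = 10.0·10^((96−70)/20) = 10.0·10^(26.0/20) = 199.53 m.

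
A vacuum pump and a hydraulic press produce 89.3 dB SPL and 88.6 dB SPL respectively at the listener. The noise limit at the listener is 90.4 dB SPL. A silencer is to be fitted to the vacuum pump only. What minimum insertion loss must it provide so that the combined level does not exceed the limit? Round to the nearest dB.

4 dB

The untreated sources together contribute 10^(88.6/10) = 7.244e+08, i.e. 88.60 dB SPL.
The limit corresponds to 10^(90.4/10) = 1.096e+09; subtracting the fixed part leaves 3.720e+08 for the vacuum pump, i.e. 85.71 dB SPL.
So the vacuum pump must be reduced from 89.3 to 85.71 dB SPL: IL = 3.59 dB.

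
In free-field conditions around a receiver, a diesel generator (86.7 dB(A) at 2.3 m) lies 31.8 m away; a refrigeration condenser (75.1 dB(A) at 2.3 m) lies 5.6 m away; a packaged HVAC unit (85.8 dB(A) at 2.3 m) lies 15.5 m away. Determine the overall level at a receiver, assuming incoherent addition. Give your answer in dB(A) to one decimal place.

72.1 dB(A)

First find each source's level at the receiver (point-source: −20·log₁₀(r/r_ref)), then combine on an intensity basis.
diesel generator: 86.7 − 20·log₁₀(31.8/2.3) = 86.7 − 22.81 = 63.89 dB(A).
refrigeration condenser: 75.1 − 20·log₁₀(5.6/2.3) = 75.1 − 7.73 = 67.37 dB(A).
packaged HVAC unit: 85.8 − 20·log₁₀(15.5/2.3) = 85.8 − 16.57 = 69.23 dB(A).
Σ 10^(L/10) = 1.628e+07 → L_total = 10·log₁₀(1.628e+07) = 72.12 dB(A).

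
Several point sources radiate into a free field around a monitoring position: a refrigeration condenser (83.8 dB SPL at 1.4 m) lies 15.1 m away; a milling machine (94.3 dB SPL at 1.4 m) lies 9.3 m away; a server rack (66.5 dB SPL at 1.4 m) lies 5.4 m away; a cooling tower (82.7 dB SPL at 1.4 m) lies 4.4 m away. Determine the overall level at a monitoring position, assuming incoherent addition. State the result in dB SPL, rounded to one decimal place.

First find each source's level at the receiver (point-source: −20·log₁₀(r/r_ref)), then combine on an intensity basis.
refrigeration condenser: 83.8 − 20·log₁₀(15.1/1.4) = 83.8 − 20.66 = 63.14 dB SPL.
milling machine: 94.3 − 20·log₁₀(9.3/1.4) = 94.3 − 16.45 = 77.85 dB SPL.
server rack: 66.5 − 20·log₁₀(5.4/1.4) = 66.5 − 11.73 = 54.77 dB SPL.
cooling tower: 82.7 − 20·log₁₀(4.4/1.4) = 82.7 − 9.95 = 72.75 dB SPL.
Σ 10^(L/10) = 8.221e+07 → L_total = 10·log₁₀(8.221e+07) = 79.15 dB SPL.

79.1 dB SPL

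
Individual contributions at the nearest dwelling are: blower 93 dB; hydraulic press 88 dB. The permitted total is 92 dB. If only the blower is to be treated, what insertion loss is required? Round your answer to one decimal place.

The untreated sources together contribute 10^(88/10) = 6.310e+08, i.e. 88.00 dB.
To meet 92 dB overall, the treated blower may contribute at most 10^(92/10) − 6.310e+08 = 9.539e+08, i.e. 89.80 dB.
So the blower must be reduced from 93 to 89.80 dB: IL = 3.20 dB.

3.2 dB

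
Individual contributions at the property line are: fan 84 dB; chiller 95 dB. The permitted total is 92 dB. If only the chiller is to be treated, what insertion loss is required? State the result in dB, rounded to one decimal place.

The untreated sources together contribute 10^(84/10) = 2.512e+08, i.e. 84.00 dB.
The limit corresponds to 10^(92/10) = 1.585e+09; subtracting the fixed part leaves 1.334e+09 for the chiller, i.e. 91.25 dB.
So the chiller must be reduced from 95 to 91.25 dB: IL = 3.75 dB.

3.7 dB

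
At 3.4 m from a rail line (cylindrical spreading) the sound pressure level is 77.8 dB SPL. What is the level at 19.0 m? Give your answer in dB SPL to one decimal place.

70.3 dB SPL

For a line source, L₂ = L₁ − 10·log₁₀(r₂/r₁).
L₂ = 77.8 − 10·log₁₀(19.0/3.4) = 77.8 − 7.473 = 70.33 dB SPL.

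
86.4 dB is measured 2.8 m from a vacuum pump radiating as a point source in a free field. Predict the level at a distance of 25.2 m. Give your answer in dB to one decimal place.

67.3 dB

For a point source, L₂ = L₁ − 20·log₁₀(r₂/r₁).
L₂ = 86.4 − 20·log₁₀(25.2/2.8) = 86.4 − 19.085 = 67.32 dB.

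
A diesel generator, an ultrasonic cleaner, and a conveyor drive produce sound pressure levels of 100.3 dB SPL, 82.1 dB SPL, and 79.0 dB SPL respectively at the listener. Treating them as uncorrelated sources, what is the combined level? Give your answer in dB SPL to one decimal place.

100.4 dB SPL

For uncorrelated sources the intensities add, so convert each level to linear form, sum, and take 10·log₁₀ of the total.
Σ 10^(L/10) = 10^(100.3/10) + 10^(82.1/10) + 10^(79.0/10) = 1.096e+10.
L_total = 10·log₁₀(1.096e+10) = 100.40 dB SPL.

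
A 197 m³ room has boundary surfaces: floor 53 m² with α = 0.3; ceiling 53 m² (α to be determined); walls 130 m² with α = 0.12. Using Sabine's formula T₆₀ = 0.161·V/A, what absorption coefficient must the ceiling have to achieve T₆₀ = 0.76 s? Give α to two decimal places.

0.19

From T₆₀ = 0.161·V/A, the target T₆₀ = 0.76 s needs A = 0.161·197/0.76 = 41.73 m².
Absorption from the other surfaces = 53·0.3 + 130·0.12 = 31.50 m², so the ceiling must supply 10.23 m² over 53 m².
α = 10.23/53 = 0.193.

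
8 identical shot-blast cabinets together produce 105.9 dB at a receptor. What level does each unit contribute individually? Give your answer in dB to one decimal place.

96.9 dB

Dividing the total intensity by 8 lowers the level by 10·log₁₀ 8 = 9.031 dB: L₁ = 105.9 − 9.031.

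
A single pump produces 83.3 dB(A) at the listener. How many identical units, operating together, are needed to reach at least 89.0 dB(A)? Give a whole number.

The shortfall is 89.0 − 83.3 = 5.7 dB, and N units add 10·log₁₀ N, so need 10·log₁₀ N ≥ 5.7.
N ≥ 10^(5.7/10) = 3.715, so N = 4.

4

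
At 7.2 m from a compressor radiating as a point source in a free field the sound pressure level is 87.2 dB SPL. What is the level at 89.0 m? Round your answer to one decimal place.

Point-source attenuation: ΔL = 20·log₁₀(r₂/r₁) = 20·log₁₀(89.0/7.2) = 21.841 dB.
L₂ = 87.2 − 20·log₁₀(89.0/7.2) = 87.2 − 21.841 = 65.36 dB SPL.

65.4 dB SPL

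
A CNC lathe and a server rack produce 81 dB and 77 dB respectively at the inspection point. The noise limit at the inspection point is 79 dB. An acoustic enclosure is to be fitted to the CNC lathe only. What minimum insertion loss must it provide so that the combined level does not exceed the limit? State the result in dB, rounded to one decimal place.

6.3 dB

Everything except the CNC lathe sums to 10^(77/10) = 5.012e+07 in linear terms, 77.00 dB.
To meet 79 dB overall, the treated CNC lathe may contribute at most 10^(79/10) − 5.012e+07 = 2.931e+07, i.e. 74.67 dB.
So the CNC lathe must be reduced from 81 to 74.67 dB: IL = 6.33 dB.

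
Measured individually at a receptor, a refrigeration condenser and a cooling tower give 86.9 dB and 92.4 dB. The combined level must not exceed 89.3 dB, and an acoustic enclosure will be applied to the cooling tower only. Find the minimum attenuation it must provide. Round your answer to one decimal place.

6.8 dB

Everything except the cooling tower sums to 10^(86.9/10) = 4.898e+08 in linear terms, 86.90 dB.
To meet 89.3 dB overall, the treated cooling tower may contribute at most 10^(89.3/10) − 4.898e+08 = 3.614e+08, i.e. 85.58 dB.
Required insertion loss = 92.4 − 85.58 = 6.82 dB.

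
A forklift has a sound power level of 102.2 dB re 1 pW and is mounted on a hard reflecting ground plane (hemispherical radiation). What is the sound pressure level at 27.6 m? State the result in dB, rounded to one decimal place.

65.4 dB

Free-field hemispherical radiation: L_p = L_w − 10·log₁₀(2π·r²), r = 27.6 m.
2π·r² = 4786 m², 10·log₁₀ of that is 36.800 dB.
L_p = 102.2 − 36.800 = 65.40 dB.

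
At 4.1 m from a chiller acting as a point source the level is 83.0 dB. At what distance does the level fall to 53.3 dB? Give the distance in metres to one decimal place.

Point-source spreading drops the level by 20·log₁₀(r₂/r₁); inverting, r₂/r₁ = 10^(ΔL/20).
r₂ = 4.1·10^((83.0−53.3)/20) = 4.1·10^(29.7/20) = 125.25 m.

125.3 m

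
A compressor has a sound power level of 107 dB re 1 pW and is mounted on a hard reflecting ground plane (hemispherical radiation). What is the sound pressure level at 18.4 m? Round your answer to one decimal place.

73.7 dB

The power spreads over a hemisphere of area 2π·r², so L_p = L_w − 10·log₁₀(2π·r²).
2π·r² = 2127 m², 10·log₁₀ of that is 33.278 dB.
L_p = 107 − 33.278 = 73.72 dB.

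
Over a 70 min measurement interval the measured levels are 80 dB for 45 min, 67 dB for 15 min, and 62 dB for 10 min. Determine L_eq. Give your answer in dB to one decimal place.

78.2 dB

The energy average is taken in the linear domain: L_eq = 10·log₁₀[(Σ tᵢ·10^(Lᵢ/10))/T], T = 70 min.
Σ tᵢ·10^(Lᵢ/10) = 45·10^(80/10) + 15·10^(67/10) + 10·10^(62/10) = 4.591e+09.
L_eq = 10·log₁₀(4.591e+09/70) = 78.17 dB.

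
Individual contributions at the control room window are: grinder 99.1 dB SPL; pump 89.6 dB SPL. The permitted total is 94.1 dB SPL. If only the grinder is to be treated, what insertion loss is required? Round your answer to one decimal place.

6.9 dB

Everything except the grinder sums to 10^(89.6/10) = 9.120e+08 in linear terms, 89.60 dB SPL.
The limit corresponds to 10^(94.1/10) = 2.570e+09; subtracting the fixed part leaves 1.658e+09 for the grinder, i.e. 92.20 dB SPL.
So the grinder must be reduced from 99.1 to 92.20 dB SPL: IL = 6.90 dB.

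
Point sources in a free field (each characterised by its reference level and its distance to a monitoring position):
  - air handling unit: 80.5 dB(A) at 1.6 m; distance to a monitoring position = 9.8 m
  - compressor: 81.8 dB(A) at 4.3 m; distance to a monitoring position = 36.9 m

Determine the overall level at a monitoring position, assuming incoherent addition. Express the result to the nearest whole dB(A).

67 dB(A)

First find each source's level at the receiver (point-source: −20·log₁₀(r/r_ref)), then combine on an intensity basis.
air handling unit: 80.5 − 20·log₁₀(9.8/1.6) = 80.5 − 15.74 = 64.76 dB(A).
compressor: 81.8 − 20·log₁₀(36.9/4.3) = 81.8 − 18.67 = 63.13 dB(A).
Σ 10^(L/10) = 5.046e+06 → L_total = 10·log₁₀(5.046e+06) = 67.03 dB(A).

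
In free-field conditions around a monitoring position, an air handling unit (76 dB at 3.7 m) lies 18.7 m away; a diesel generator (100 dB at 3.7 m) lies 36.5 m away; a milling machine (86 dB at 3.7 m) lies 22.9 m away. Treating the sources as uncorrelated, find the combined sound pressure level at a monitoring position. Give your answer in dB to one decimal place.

Apply inverse-square spreading to bring every level to the receiver, then sum 10^(L/10).
air handling unit: 76 − 20·log₁₀(18.7/3.7) = 76 − 14.07 = 61.93 dB.
diesel generator: 100 − 20·log₁₀(36.5/3.7) = 100 − 19.88 = 80.12 dB.
milling machine: 86 − 20·log₁₀(22.9/3.7) = 86 − 15.83 = 70.17 dB.
Σ 10^(L/10) = 1.147e+08 → L_total = 10·log₁₀(1.147e+08) = 80.60 dB.

80.6 dB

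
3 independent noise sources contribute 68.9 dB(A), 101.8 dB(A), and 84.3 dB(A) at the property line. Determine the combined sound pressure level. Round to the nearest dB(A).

For uncorrelated sources the intensities add, so convert each level to linear form, sum, and take 10·log₁₀ of the total.
Σ 10^(L/10) = 10^(68.9/10) + 10^(101.8/10) + 10^(84.3/10) = 1.541e+10.
L_total = 10·log₁₀(1.541e+10) = 101.88 dB(A).

102 dB(A)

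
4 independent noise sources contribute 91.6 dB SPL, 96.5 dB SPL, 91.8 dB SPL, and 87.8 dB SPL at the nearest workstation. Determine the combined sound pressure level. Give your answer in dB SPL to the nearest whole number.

Incoherent sources combine by intensity addition: L_total = 10·log₁₀(Σ 10^(L_i/10)).
Σ 10^(L/10) = 10^(91.6/10) + 10^(96.5/10) + 10^(91.8/10) + 10^(87.8/10) = 8.028e+09.
L_total = 10·log₁₀(8.028e+09) = 99.05 dB SPL.

99 dB SPL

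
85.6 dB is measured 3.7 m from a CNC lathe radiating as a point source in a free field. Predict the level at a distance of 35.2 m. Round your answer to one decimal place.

66.0 dB

Spherical spreading from a point source gives a 20·log₁₀(r₂/r₁) drop.
L₂ = 85.6 − 20·log₁₀(35.2/3.7) = 85.6 − 19.567 = 66.03 dB.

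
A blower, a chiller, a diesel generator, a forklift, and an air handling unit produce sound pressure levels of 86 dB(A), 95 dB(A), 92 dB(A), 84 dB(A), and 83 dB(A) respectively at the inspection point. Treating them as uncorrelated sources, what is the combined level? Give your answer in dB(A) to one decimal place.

For uncorrelated sources the intensities add, so convert each level to linear form, sum, and take 10·log₁₀ of the total.
Σ 10^(L/10) = 10^(86/10) + 10^(95/10) + 10^(92/10) + 10^(84/10) + 10^(83/10) = 5.596e+09.
L_total = 10·log₁₀(5.596e+09) = 97.48 dB(A).

97.5 dB(A)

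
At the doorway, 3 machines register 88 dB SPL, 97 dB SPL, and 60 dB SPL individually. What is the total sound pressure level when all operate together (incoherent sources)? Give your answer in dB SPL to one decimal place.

Incoherent sources combine by intensity addition: L_total = 10·log₁₀(Σ 10^(L_i/10)).
Σ 10^(L/10) = 10^(88/10) + 10^(97/10) + 10^(60/10) = 5.644e+09.
L_total = 10·log₁₀(5.644e+09) = 97.52 dB SPL.

97.5 dB SPL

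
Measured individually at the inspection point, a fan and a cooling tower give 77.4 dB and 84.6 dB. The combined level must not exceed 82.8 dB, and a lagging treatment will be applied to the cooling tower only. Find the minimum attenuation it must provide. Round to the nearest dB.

3 dB

Everything except the cooling tower sums to 10^(77.4/10) = 5.495e+07 in linear terms, 77.40 dB.
The limit corresponds to 10^(82.8/10) = 1.905e+08; subtracting the fixed part leaves 1.356e+08 for the cooling tower, i.e. 81.32 dB.
So the cooling tower must be reduced from 84.6 to 81.32 dB: IL = 3.28 dB.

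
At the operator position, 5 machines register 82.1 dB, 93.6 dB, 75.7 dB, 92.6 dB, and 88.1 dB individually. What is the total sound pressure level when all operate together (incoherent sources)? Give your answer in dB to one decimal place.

97.0 dB

For uncorrelated sources the intensities add, so convert each level to linear form, sum, and take 10·log₁₀ of the total.
Σ 10^(L/10) = 10^(82.1/10) + 10^(93.6/10) + 10^(75.7/10) + 10^(92.6/10) + 10^(88.1/10) = 4.956e+09.
L_total = 10·log₁₀(4.956e+09) = 96.95 dB.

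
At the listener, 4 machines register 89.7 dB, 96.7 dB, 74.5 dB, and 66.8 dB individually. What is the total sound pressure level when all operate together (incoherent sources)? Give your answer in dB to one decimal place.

97.5 dB

Incoherent sources combine by intensity addition: L_total = 10·log₁₀(Σ 10^(L_i/10)).
Σ 10^(L/10) = 10^(89.7/10) + 10^(96.7/10) + 10^(74.5/10) + 10^(66.8/10) = 5.644e+09.
L_total = 10·log₁₀(5.644e+09) = 97.52 dB.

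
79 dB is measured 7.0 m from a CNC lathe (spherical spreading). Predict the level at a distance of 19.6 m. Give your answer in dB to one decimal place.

70.1 dB

For a point source, L₂ = L₁ − 20·log₁₀(r₂/r₁).
L₂ = 79 − 20·log₁₀(19.6/7.0) = 79 − 8.943 = 70.06 dB.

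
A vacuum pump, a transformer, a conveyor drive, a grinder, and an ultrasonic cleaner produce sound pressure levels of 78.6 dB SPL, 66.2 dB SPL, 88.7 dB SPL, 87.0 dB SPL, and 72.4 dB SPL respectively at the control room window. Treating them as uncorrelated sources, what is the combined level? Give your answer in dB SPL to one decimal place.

For uncorrelated sources the intensities add, so convert each level to linear form, sum, and take 10·log₁₀ of the total.
Σ 10^(L/10) = 10^(78.6/10) + 10^(66.2/10) + 10^(88.7/10) + 10^(87.0/10) + 10^(72.4/10) = 1.336e+09.
L_total = 10·log₁₀(1.336e+09) = 91.26 dB SPL.

91.3 dB SPL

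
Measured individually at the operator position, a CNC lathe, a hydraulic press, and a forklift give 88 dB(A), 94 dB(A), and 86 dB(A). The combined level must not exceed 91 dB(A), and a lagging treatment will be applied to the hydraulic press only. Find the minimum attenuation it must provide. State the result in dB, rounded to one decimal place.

Everything except the hydraulic press sums to 10^(88/10) + 10^(86/10) = 1.029e+09 in linear terms, 90.12 dB(A).
The limit corresponds to 10^(91/10) = 1.259e+09; subtracting the fixed part leaves 2.299e+08 for the hydraulic press, i.e. 83.61 dB(A).
Required insertion loss = 94 − 83.61 = 10.39 dB.

10.4 dB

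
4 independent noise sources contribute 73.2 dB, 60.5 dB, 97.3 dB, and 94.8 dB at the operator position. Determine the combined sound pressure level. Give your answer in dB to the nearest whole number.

Incoherent sources combine by intensity addition: L_total = 10·log₁₀(Σ 10^(L_i/10)).
Σ 10^(L/10) = 10^(73.2/10) + 10^(60.5/10) + 10^(97.3/10) + 10^(94.8/10) = 8.412e+09.
L_total = 10·log₁₀(8.412e+09) = 99.25 dB.

99 dB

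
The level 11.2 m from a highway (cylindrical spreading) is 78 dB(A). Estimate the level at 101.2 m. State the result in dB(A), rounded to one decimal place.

68.4 dB(A)

Cylindrical spreading from a line source gives a 10·log₁₀(r₂/r₁) drop.
L₂ = 78 − 10·log₁₀(101.2/11.2) = 78 − 9.560 = 68.44 dB(A).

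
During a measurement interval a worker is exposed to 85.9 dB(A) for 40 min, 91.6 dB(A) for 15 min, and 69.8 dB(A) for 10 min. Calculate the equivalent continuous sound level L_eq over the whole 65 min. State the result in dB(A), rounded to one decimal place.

L_eq = 10·log₁₀[(1/T)·Σ tᵢ·10^(Lᵢ/10)] with T = 65 min.
Σ tᵢ·10^(Lᵢ/10) = 40·10^(85.9/10) + 15·10^(91.6/10) + 10·10^(69.8/10) = 3.734e+10.
L_eq = 10·log₁₀(3.734e+10/65) = 87.59 dB(A).

87.6 dB(A)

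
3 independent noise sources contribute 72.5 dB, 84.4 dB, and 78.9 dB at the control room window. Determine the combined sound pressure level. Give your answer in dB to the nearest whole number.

86 dB

For uncorrelated sources the intensities add, so convert each level to linear form, sum, and take 10·log₁₀ of the total.
Σ 10^(L/10) = 10^(72.5/10) + 10^(84.4/10) + 10^(78.9/10) = 3.708e+08.
L_total = 10·log₁₀(3.708e+08) = 85.69 dB.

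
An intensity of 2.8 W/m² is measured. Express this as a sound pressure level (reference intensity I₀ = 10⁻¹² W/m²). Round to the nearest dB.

124 dB

Dividing by I₀ shifts the exponent by 12: I/I₀ = 2.8×10^12.
L = 10·(0.4472 + 12) = 124.47 dB.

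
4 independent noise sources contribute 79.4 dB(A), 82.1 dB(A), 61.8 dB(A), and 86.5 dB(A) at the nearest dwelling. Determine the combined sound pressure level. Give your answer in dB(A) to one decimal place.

88.4 dB(A)

For uncorrelated sources the intensities add, so convert each level to linear form, sum, and take 10·log₁₀ of the total.
Σ 10^(L/10) = 10^(79.4/10) + 10^(82.1/10) + 10^(61.8/10) + 10^(86.5/10) = 6.975e+08.
L_total = 10·log₁₀(6.975e+08) = 88.44 dB(A).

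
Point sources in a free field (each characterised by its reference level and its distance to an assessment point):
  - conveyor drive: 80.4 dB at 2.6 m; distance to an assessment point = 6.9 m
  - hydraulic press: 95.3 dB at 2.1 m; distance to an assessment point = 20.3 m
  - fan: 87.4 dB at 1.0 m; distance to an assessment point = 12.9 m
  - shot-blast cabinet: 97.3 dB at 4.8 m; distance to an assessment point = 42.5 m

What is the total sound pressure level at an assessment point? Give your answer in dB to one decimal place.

80.9 dB

Propagate each source to the receiver with L = L_ref − 20·log₁₀(r/r_ref), then add intensities.
conveyor drive: 80.4 − 20·log₁₀(6.9/2.6) = 80.4 − 8.48 = 71.92 dB.
hydraulic press: 95.3 − 20·log₁₀(20.3/2.1) = 95.3 − 19.71 = 75.59 dB.
fan: 87.4 − 20·log₁₀(12.9/1.0) = 87.4 − 22.21 = 65.19 dB.
shot-blast cabinet: 97.3 − 20·log₁₀(42.5/4.8) = 97.3 − 18.94 = 78.36 dB.
Σ 10^(L/10) = 1.236e+08 → L_total = 10·log₁₀(1.236e+08) = 80.92 dB.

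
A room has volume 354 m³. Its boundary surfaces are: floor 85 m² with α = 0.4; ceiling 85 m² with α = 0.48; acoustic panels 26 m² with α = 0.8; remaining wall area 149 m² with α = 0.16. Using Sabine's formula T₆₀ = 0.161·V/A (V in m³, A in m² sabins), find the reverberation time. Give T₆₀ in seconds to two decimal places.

Summing Sᵢαᵢ: 85·0.4 + 85·0.48 + 26·0.8 + 149·0.16 = 119.44 m².
T₆₀ = 0.161 × 354 / 119.44 = 0.477 s.

0.48 s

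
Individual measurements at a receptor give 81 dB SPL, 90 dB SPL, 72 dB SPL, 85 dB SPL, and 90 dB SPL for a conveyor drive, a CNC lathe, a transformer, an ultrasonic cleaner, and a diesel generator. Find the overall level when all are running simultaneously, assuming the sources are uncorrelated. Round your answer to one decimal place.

93.9 dB SPL

Incoherent sources combine by intensity addition: L_total = 10·log₁₀(Σ 10^(L_i/10)).
Σ 10^(L/10) = 10^(81/10) + 10^(90/10) + 10^(72/10) + 10^(85/10) + 10^(90/10) = 2.458e+09.
L_total = 10·log₁₀(2.458e+09) = 93.91 dB SPL.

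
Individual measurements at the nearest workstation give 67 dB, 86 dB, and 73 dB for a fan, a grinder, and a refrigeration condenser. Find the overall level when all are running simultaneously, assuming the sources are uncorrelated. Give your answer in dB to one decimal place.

86.3 dB

For uncorrelated sources the intensities add, so convert each level to linear form, sum, and take 10·log₁₀ of the total.
Σ 10^(L/10) = 10^(67/10) + 10^(86/10) + 10^(73/10) = 4.231e+08.
L_total = 10·log₁₀(4.231e+08) = 86.26 dB.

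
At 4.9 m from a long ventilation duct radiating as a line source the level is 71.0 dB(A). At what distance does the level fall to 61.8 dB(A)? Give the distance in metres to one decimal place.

Line-source spreading drops the level by 10·log₁₀(r₂/r₁); inverting, r₂/r₁ = 10^(ΔL/10).
r₂ = 4.9·10^((71.0−61.8)/10) = 4.9·10^(9.2/10) = 40.76 m.

40.8 m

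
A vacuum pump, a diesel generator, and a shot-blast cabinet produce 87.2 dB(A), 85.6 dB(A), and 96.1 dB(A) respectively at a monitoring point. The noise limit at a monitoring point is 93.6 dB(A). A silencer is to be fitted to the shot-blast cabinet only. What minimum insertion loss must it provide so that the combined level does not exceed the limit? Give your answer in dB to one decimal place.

Fixed contribution from the other sources: Σ 10^(L/10) = 10^(87.2/10) + 10^(85.6/10) = 8.879e+08 (89.48 dB(A)).
The limit corresponds to 10^(93.6/10) = 2.291e+09; subtracting the fixed part leaves 1.403e+09 for the shot-blast cabinet, i.e. 91.47 dB(A).
Required insertion loss = 96.1 − 91.47 = 4.63 dB.

4.6 dB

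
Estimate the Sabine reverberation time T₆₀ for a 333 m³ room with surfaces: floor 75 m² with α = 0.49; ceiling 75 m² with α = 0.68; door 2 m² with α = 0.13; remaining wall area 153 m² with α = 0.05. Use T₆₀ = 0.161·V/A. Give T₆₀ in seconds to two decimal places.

0.56 s

Summing Sᵢαᵢ: 75·0.49 + 75·0.68 + 2·0.13 + 153·0.05 = 95.66 m².
T₆₀ = 0.161·V/A = 0.161·333/95.66 = 0.560 s.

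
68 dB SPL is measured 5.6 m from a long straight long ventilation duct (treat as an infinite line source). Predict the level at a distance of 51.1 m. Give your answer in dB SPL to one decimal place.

58.4 dB SPL

Cylindrical spreading from a line source gives a 10·log₁₀(r₂/r₁) drop.
L₂ = 68 − 10·log₁₀(51.1/5.6) = 68 − 9.602 = 58.40 dB SPL.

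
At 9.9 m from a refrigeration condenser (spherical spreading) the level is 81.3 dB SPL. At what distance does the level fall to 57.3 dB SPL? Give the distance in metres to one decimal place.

For a point source L₁ − L₂ = 20·log₁₀(r₂/r₁), so r₂ = r₁·10^((L₁−L₂)/20).
r₂ = 9.9·10^((81.3−57.3)/20) = 9.9·10^(24.0/20) = 156.90 m.

156.9 m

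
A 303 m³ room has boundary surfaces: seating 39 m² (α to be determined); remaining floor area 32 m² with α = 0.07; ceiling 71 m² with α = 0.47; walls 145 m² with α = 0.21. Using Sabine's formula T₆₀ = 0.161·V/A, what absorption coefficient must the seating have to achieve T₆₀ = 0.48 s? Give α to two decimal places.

0.91

A = 0.161·V/T₆₀ = 0.161·303/0.48 = 101.63 m² sabins.
Absorption from the other surfaces = 32·0.07 + 71·0.47 + 145·0.21 = 66.06 m², so the seating must supply 35.57 m² over 39 m².
α = 35.57/39 = 0.912.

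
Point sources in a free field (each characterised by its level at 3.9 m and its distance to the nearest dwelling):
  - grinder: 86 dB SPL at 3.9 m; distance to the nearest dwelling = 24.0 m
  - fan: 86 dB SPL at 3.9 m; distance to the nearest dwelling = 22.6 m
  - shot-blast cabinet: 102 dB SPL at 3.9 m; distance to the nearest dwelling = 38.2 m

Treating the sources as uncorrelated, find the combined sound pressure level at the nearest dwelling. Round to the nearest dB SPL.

Propagate each source to the receiver with L = L_ref − 20·log₁₀(r/r_ref), then add intensities.
grinder: 86 − 20·log₁₀(24.0/3.9) = 86 − 15.78 = 70.22 dB SPL.
fan: 86 − 20·log₁₀(22.6/3.9) = 86 − 15.26 = 70.74 dB SPL.
shot-blast cabinet: 102 − 20·log₁₀(38.2/3.9) = 102 − 19.82 = 82.18 dB SPL.
Σ 10^(L/10) = 1.876e+08 → L_total = 10·log₁₀(1.876e+08) = 82.73 dB SPL.

83 dB SPL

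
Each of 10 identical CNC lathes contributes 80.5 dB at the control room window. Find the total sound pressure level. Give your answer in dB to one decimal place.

90.5 dB

With 10 equal, uncorrelated contributions the intensity is 10× that of one unit, giving a rise of 10·log₁₀ 10.
L_total = 80.5 + 10·log₁₀(10) = 80.5 + 10.000 = 90.50 dB.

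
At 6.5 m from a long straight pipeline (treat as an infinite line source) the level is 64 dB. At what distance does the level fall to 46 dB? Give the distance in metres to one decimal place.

410.1 m

For a line source L₁ − L₂ = 10·log₁₀(r₂/r₁), so r₂ = r₁·10^((L₁−L₂)/10).
r₂ = 6.5·10^((64−46)/10) = 6.5·10^(18.0/10) = 410.12 m.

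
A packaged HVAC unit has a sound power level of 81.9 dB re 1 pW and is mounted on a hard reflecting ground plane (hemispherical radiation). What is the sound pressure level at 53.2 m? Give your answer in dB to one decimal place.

L_p = L_w − 10·log₁₀(2π·r²) with r = 53.2 m.
2π·r² = 1.778e+04 m², 10·log₁₀ of that is 42.500 dB.
L_p = 81.9 − 42.500 = 39.40 dB.

39.4 dB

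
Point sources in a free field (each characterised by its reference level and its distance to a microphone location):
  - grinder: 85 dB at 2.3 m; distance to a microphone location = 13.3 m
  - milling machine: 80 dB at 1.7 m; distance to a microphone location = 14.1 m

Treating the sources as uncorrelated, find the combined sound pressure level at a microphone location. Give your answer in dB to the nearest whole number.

Apply inverse-square spreading to bring every level to the receiver, then sum 10^(L/10).
grinder: 85 − 20·log₁₀(13.3/2.3) = 85 − 15.24 = 69.76 dB.
milling machine: 80 − 20·log₁₀(14.1/1.7) = 80 − 18.38 = 61.62 dB.
Σ 10^(L/10) = 1.091e+07 → L_total = 10·log₁₀(1.091e+07) = 70.38 dB.

70 dB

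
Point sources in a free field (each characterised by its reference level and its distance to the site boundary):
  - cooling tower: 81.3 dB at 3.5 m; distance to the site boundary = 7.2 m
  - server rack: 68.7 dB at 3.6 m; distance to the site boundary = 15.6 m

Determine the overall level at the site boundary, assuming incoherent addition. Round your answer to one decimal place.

Apply inverse-square spreading to bring every level to the receiver, then sum 10^(L/10).
cooling tower: 81.3 − 20·log₁₀(7.2/3.5) = 81.3 − 6.27 = 75.03 dB.
server rack: 68.7 − 20·log₁₀(15.6/3.6) = 68.7 − 12.74 = 55.96 dB.
Σ 10^(L/10) = 3.227e+07 → L_total = 10·log₁₀(3.227e+07) = 75.09 dB.

75.1 dB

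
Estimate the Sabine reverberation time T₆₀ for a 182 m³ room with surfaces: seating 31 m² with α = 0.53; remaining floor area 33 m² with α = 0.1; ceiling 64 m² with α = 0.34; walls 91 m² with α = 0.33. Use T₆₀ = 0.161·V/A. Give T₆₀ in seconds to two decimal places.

Summing Sᵢαᵢ: 31·0.53 + 33·0.1 + 64·0.34 + 91·0.33 = 71.52 m².
T₆₀ = 0.161·V/A = 0.161·182/71.52 = 0.410 s.

0.41 s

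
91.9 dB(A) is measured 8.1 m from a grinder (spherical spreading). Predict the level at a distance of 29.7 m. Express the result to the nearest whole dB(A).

81 dB(A)

Point-source attenuation: ΔL = 20·log₁₀(r₂/r₁) = 20·log₁₀(29.7/8.1) = 11.285 dB.
L₂ = 91.9 − 20·log₁₀(29.7/8.1) = 91.9 − 11.285 = 80.61 dB(A).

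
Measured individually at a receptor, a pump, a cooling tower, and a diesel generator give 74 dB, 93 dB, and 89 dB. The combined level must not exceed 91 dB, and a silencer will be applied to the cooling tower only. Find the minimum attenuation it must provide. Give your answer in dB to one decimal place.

6.6 dB

The untreated sources together contribute 10^(74/10) + 10^(89/10) = 8.194e+08, i.e. 89.14 dB.
To meet 91 dB overall, the treated cooling tower may contribute at most 10^(91/10) − 8.194e+08 = 4.395e+08, i.e. 86.43 dB.
Required insertion loss = 93 − 86.43 = 6.57 dB.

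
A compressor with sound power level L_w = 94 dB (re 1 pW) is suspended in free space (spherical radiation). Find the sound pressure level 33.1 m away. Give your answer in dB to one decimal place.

52.6 dB

The power spreads over a sphere of area 4π·r², so L_p = L_w − 10·log₁₀(4π·r²).
4π·r² = 1.377e+04 m², 10·log₁₀ of that is 41.389 dB.
L_p = 94 − 41.389 = 52.61 dB.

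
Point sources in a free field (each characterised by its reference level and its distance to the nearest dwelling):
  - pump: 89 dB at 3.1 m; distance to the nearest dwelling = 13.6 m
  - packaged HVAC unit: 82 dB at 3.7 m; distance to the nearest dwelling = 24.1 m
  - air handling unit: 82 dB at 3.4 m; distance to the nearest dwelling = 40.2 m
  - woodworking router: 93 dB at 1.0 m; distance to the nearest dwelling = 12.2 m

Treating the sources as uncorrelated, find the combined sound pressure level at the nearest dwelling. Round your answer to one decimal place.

77.7 dB

First find each source's level at the receiver (point-source: −20·log₁₀(r/r_ref)), then combine on an intensity basis.
pump: 89 − 20·log₁₀(13.6/3.1) = 89 − 12.84 = 76.16 dB.
packaged HVAC unit: 82 − 20·log₁₀(24.1/3.7) = 82 − 16.28 = 65.72 dB.
air handling unit: 82 − 20·log₁₀(40.2/3.4) = 82 − 21.45 = 60.55 dB.
woodworking router: 93 − 20·log₁₀(12.2/1.0) = 93 − 21.73 = 71.27 dB.
Σ 10^(L/10) = 5.955e+07 → L_total = 10·log₁₀(5.955e+07) = 77.75 dB.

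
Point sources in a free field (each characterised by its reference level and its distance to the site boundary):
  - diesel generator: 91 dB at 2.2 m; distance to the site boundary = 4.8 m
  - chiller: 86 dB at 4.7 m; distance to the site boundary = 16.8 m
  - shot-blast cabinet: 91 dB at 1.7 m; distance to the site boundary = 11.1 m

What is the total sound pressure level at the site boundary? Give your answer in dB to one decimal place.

85.1 dB

Apply inverse-square spreading to bring every level to the receiver, then sum 10^(L/10).
diesel generator: 91 − 20·log₁₀(4.8/2.2) = 91 − 6.78 = 84.22 dB.
chiller: 86 − 20·log₁₀(16.8/4.7) = 86 − 11.06 = 74.94 dB.
shot-blast cabinet: 91 − 20·log₁₀(11.1/1.7) = 91 − 16.30 = 74.70 dB.
Σ 10^(L/10) = 3.251e+08 → L_total = 10·log₁₀(3.251e+08) = 85.12 dB.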